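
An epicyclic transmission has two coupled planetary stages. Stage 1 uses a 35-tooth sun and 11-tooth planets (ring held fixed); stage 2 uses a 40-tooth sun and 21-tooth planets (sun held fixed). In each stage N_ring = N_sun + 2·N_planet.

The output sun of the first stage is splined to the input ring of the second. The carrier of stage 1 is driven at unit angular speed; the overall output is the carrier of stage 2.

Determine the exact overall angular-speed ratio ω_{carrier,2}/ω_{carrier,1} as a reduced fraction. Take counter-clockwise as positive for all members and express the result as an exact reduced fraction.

3772/2135

Stage 1: N_ring = 35 + 2·11 = 57
Stage 1: 35(ω_s−ω_c) = −57(ω_r−ω_c),  ω_r=0, ω_c=1
Stage 1: ω_s = 1 − (57/35)(0−1) = 92/35
  ⇒ ω_s¹/ω_c¹ = 92/35
Stage 2: N_ring = 40 + 2·21 = 82
Stage 2: 40(ω_s−ω_c) = −82(ω_r−ω_c),  ω_s=0, ω_r=1
Stage 2: 40(0−ω_c) = −82(1−ω_c)  ⇒  122ω_c = 82  ⇒  ω_c = 41/61
  ⇒ ω_c²/ω_r² = 41/61
Coupling ω_r² = ω_s¹ ⇒ overall = 92/35 × 41/61 = 3772/2135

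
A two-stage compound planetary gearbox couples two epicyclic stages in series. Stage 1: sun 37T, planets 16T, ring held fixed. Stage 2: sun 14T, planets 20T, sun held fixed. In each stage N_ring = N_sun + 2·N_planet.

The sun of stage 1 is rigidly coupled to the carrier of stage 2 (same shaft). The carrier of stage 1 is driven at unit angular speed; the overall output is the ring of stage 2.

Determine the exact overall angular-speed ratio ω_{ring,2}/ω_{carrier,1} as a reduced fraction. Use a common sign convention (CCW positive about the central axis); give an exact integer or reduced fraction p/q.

3604/999

Stage 1: N_ring = 37 + 2·16 = 69
Stage 1: 37(ω_s−ω_c) = −69(ω_r−ω_c),  ω_r=0, ω_c=1
Stage 1: ω_s = 1 − (69/37)(0−1) = 106/37
  ⇒ ω_s¹/ω_c¹ = 106/37
Stage 2: N_ring = 14 + 2·20 = 54
Stage 2: 14(ω_s−ω_c) = −54(ω_r−ω_c),  ω_s=0, ω_c=1
Stage 2: ω_r = 1 − (14/54)(0−1) = 34/27
  ⇒ ω_r²/ω_c² = 34/27
Coupling ω_c² = ω_s¹ ⇒ overall = 106/37 × 34/27 = 3604/999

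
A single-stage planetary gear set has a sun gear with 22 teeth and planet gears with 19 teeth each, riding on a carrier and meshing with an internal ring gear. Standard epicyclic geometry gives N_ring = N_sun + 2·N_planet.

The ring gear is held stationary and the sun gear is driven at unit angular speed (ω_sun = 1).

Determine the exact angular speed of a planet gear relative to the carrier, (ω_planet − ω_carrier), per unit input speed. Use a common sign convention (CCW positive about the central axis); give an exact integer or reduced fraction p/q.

-660/779

N_ring = 22 + 2·19 = 60
22(ω_s−ω_c) = −60(ω_r−ω_c),  ω_r=0, ω_s=1
22(1−ω_c) = −60(0−ω_c)  ⇒  82ω_c = 22  ⇒  ω_c = 11/41
sun–planet: 22·(1−11/41) = −19·(ω_p−ω_c)  ⇒  ω_p−ω_c = −(22/19)·(30/41) = -660/779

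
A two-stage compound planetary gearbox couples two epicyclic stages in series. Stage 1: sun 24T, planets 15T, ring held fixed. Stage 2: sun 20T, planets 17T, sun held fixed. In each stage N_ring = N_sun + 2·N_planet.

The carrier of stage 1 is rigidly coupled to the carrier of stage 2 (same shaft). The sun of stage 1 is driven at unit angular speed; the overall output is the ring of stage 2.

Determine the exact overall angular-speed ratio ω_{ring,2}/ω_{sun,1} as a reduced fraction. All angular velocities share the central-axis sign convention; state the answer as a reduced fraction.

Stage 1: N_ring = 24 + 2·15 = 54
Stage 1: 24(ω_s−ω_c) = −54(ω_r−ω_c),  ω_r=0, ω_s=1
Stage 1: 24(1−ω_c) = −54(0−ω_c)  ⇒  78ω_c = 24  ⇒  ω_c = 4/13
  ⇒ ω_c¹/ω_s¹ = 4/13
Stage 2: N_ring = 20 + 2·17 = 54
Stage 2: 20(ω_s−ω_c) = −54(ω_r−ω_c),  ω_s=0, ω_c=1
Stage 2: ω_r = 1 − (20/54)(0−1) = 37/27
  ⇒ ω_r²/ω_c² = 37/27
Coupling ω_c² = ω_c¹ ⇒ overall = 4/13 × 37/27 = 148/351

148/351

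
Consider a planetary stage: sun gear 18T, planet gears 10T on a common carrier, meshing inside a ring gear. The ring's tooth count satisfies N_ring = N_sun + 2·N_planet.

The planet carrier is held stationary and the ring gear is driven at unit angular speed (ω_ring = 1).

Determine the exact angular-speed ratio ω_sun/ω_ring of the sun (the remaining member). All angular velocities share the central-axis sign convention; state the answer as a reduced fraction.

-19/9

N_ring = 18 + 2·10 = 38
18(ω_s−ω_c) = −38(ω_r−ω_c),  ω_c=0, ω_r=1
ω_s = 0 − (38/18)(1−0) = -19/9
ω_s/ω_r = -19/9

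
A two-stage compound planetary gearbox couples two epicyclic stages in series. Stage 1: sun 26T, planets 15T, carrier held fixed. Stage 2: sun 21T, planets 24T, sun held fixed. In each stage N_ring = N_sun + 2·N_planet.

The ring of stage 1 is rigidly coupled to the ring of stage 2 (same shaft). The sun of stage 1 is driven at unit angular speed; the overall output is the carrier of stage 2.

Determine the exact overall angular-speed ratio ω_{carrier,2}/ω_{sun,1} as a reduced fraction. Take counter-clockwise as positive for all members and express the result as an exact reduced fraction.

Stage 1: N_ring = 26 + 2·15 = 56
Stage 1: 26(ω_s−ω_c) = −56(ω_r−ω_c),  ω_c=0, ω_s=1
Stage 1: ω_r = 0 − (26/56)(1−0) = -13/28
  ⇒ ω_r¹/ω_s¹ = -13/28
Stage 2: N_ring = 21 + 2·24 = 69
Stage 2: 21(ω_s−ω_c) = −69(ω_r−ω_c),  ω_s=0, ω_r=1
Stage 2: 21(0−ω_c) = −69(1−ω_c)  ⇒  90ω_c = 69  ⇒  ω_c = 23/30
  ⇒ ω_c²/ω_r² = 23/30
Coupling ω_r² = ω_r¹ ⇒ overall = -13/28 × 23/30 = -299/840

-299/840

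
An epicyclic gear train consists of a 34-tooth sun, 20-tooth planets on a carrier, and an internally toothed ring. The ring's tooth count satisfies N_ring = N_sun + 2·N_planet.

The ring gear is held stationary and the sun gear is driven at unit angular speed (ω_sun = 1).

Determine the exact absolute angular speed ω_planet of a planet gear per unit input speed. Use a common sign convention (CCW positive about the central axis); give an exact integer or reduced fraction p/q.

-17/20

N_ring = 34 + 2·20 = 74
34(ω_s−ω_c) = −74(ω_r−ω_c),  ω_r=0, ω_s=1
34(1−ω_c) = −74(0−ω_c)  ⇒  108ω_c = 34  ⇒  ω_c = 17/54
sun–planet: 34·(1−17/54) = −20·(ω_p−ω_c)  ⇒  ω_p−ω_c = −(34/20)·(37/54) = -629/540
ω_p = 17/54 − 629/540 = -17/20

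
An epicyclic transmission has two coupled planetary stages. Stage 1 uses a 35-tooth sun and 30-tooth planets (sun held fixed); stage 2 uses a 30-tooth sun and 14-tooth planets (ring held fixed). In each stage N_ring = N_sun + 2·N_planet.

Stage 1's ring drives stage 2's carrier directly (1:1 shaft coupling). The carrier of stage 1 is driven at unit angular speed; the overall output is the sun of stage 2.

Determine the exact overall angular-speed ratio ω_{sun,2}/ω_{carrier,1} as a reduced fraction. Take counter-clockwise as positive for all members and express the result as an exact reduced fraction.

1144/285

Stage 1: N_ring = 35 + 2·30 = 95
Stage 1: 35(ω_s−ω_c) = −95(ω_r−ω_c),  ω_s=0, ω_c=1
Stage 1: ω_r = 1 − (35/95)(0−1) = 26/19
  ⇒ ω_r¹/ω_c¹ = 26/19
Stage 2: N_ring = 30 + 2·14 = 58
Stage 2: 30(ω_s−ω_c) = −58(ω_r−ω_c),  ω_r=0, ω_c=1
Stage 2: ω_s = 1 − (58/30)(0−1) = 44/15
  ⇒ ω_s²/ω_c² = 44/15
Coupling ω_c² = ω_r¹ ⇒ overall = 26/19 × 44/15 = 1144/285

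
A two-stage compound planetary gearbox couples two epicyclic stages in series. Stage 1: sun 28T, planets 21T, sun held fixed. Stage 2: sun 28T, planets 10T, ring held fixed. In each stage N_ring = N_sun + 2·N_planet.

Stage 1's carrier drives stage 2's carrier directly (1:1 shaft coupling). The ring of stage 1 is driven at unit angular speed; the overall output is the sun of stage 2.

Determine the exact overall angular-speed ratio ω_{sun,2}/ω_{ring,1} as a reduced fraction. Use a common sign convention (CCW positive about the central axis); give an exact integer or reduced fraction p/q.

Stage 1: N_ring = 28 + 2·21 = 70
Stage 1: 28(ω_s−ω_c) = −70(ω_r−ω_c),  ω_s=0, ω_r=1
Stage 1: 28(0−ω_c) = −70(1−ω_c)  ⇒  98ω_c = 70  ⇒  ω_c = 5/7
  ⇒ ω_c¹/ω_r¹ = 5/7
Stage 2: N_ring = 28 + 2·10 = 48
Stage 2: 28(ω_s−ω_c) = −48(ω_r−ω_c),  ω_r=0, ω_c=1
Stage 2: ω_s = 1 − (48/28)(0−1) = 19/7
  ⇒ ω_s²/ω_c² = 19/7
Coupling ω_c² = ω_c¹ ⇒ overall = 5/7 × 19/7 = 95/49

95/49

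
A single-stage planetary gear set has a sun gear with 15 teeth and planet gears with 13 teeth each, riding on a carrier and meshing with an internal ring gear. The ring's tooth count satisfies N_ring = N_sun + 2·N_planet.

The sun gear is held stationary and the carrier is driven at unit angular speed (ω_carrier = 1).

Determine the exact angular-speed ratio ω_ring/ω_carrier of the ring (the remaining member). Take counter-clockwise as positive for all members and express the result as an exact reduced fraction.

56/41

N_ring = 15 + 2·13 = 41
15(ω_s−ω_c) = −41(ω_r−ω_c),  ω_s=0, ω_c=1
ω_r = 1 − (15/41)(0−1) = 56/41
ω_r/ω_c = 56/41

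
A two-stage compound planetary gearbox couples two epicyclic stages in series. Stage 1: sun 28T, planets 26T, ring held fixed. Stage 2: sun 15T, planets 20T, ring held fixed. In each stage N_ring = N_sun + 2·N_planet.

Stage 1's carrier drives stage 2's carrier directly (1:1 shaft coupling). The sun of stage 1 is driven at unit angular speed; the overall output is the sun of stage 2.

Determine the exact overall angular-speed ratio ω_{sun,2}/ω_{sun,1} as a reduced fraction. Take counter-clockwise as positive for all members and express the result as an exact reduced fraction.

98/81

Stage 1: N_ring = 28 + 2·26 = 80
Stage 1: 28(ω_s−ω_c) = −80(ω_r−ω_c),  ω_r=0, ω_s=1
Stage 1: 28(1−ω_c) = −80(0−ω_c)  ⇒  108ω_c = 28  ⇒  ω_c = 7/27
  ⇒ ω_c¹/ω_s¹ = 7/27
Stage 2: N_ring = 15 + 2·20 = 55
Stage 2: 15(ω_s−ω_c) = −55(ω_r−ω_c),  ω_r=0, ω_c=1
Stage 2: ω_s = 1 − (55/15)(0−1) = 14/3
  ⇒ ω_s²/ω_c² = 14/3
Coupling ω_c² = ω_c¹ ⇒ overall = 7/27 × 14/3 = 98/81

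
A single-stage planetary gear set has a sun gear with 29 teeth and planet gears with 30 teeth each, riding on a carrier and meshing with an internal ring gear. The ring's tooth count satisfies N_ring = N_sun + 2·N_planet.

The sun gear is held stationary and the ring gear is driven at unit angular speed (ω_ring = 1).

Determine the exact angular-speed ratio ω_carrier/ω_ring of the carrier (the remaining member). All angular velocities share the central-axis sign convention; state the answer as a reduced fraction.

89/118

N_ring = 29 + 2·30 = 89
29(ω_s−ω_c) = −89(ω_r−ω_c),  ω_s=0, ω_r=1
29(0−ω_c) = −89(1−ω_c)  ⇒  118ω_c = 89  ⇒  ω_c = 89/118
ω_c/ω_r = 89/118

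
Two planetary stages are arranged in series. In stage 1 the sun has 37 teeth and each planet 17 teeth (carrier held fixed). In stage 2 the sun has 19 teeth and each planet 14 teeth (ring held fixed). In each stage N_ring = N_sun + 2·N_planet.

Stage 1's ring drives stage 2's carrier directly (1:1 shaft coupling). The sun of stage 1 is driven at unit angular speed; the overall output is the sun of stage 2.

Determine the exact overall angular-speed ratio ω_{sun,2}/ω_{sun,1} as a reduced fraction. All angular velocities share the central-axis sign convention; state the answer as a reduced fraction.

-2442/1349

Stage 1: N_ring = 37 + 2·17 = 71
Stage 1: 37(ω_s−ω_c) = −71(ω_r−ω_c),  ω_c=0, ω_s=1
Stage 1: ω_r = 0 − (37/71)(1−0) = -37/71
  ⇒ ω_r¹/ω_s¹ = -37/71
Stage 2: N_ring = 19 + 2·14 = 47
Stage 2: 19(ω_s−ω_c) = −47(ω_r−ω_c),  ω_r=0, ω_c=1
Stage 2: ω_s = 1 − (47/19)(0−1) = 66/19
  ⇒ ω_s²/ω_c² = 66/19
Coupling ω_c² = ω_r¹ ⇒ overall = -37/71 × 66/19 = -2442/1349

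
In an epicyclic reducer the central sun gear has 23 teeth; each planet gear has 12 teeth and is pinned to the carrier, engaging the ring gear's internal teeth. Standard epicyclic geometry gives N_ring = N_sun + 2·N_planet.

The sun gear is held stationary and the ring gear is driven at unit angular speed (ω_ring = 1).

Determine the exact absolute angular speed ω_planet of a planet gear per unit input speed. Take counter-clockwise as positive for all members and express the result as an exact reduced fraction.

47/24

N_ring = 23 + 2·12 = 47
23(ω_s−ω_c) = −47(ω_r−ω_c),  ω_s=0, ω_r=1
23(0−ω_c) = −47(1−ω_c)  ⇒  70ω_c = 47  ⇒  ω_c = 47/70
sun–planet: 23·(0−47/70) = −12·(ω_p−ω_c)  ⇒  ω_p−ω_c = −(23/12)·(-47/70) = 1081/840
ω_p = 47/70 + 1081/840 = 47/24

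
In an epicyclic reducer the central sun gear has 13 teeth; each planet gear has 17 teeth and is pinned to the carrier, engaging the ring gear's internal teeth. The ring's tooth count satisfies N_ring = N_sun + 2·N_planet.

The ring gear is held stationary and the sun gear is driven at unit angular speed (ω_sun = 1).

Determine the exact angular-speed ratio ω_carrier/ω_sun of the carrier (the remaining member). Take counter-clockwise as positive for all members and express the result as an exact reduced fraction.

13/60

N_ring = 13 + 2·17 = 47
13(ω_s−ω_c) = −47(ω_r−ω_c),  ω_r=0, ω_s=1
13(1−ω_c) = −47(0−ω_c)  ⇒  60ω_c = 13  ⇒  ω_c = 13/60
ω_c/ω_s = 13/60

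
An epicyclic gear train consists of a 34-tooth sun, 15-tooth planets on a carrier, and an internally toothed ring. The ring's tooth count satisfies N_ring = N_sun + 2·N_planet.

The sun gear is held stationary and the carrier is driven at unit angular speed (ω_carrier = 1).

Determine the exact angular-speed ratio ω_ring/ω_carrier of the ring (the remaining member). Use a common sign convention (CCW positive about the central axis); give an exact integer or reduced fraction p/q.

N_ring = 34 + 2·15 = 64
34(ω_s−ω_c) = −64(ω_r−ω_c),  ω_s=0, ω_c=1
ω_r = 1 − (34/64)(0−1) = 49/32
ω_r/ω_c = 49/32

49/32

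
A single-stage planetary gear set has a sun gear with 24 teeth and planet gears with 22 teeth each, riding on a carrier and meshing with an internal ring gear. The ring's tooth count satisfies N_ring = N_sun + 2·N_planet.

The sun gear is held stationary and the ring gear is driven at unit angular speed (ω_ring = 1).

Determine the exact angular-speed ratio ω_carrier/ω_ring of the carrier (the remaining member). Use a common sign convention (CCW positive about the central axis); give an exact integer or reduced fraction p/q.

N_ring = 24 + 2·22 = 68
24(ω_s−ω_c) = −68(ω_r−ω_c),  ω_s=0, ω_r=1
24(0−ω_c) = −68(1−ω_c)  ⇒  92ω_c = 68  ⇒  ω_c = 17/23
ω_c/ω_r = 17/23

17/23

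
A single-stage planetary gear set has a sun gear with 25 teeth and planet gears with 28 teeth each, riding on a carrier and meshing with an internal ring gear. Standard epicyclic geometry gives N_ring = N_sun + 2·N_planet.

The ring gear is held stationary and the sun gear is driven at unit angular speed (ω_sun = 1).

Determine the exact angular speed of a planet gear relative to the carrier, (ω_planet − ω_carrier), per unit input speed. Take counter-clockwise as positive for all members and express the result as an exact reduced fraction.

-2025/2968

N_ring = 25 + 2·28 = 81
25(ω_s−ω_c) = −81(ω_r−ω_c),  ω_r=0, ω_s=1
25(1−ω_c) = −81(0−ω_c)  ⇒  106ω_c = 25  ⇒  ω_c = 25/106
sun–planet: 25·(1−25/106) = −28·(ω_p−ω_c)  ⇒  ω_p−ω_c = −(25/28)·(81/106) = -2025/2968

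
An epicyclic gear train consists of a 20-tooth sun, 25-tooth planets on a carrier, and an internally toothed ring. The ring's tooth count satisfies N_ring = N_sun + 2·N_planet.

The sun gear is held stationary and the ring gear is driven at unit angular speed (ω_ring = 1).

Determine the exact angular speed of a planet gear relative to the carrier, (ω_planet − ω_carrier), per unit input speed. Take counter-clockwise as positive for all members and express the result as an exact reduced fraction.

28/45

N_ring = 20 + 2·25 = 70
20(ω_s−ω_c) = −70(ω_r−ω_c),  ω_s=0, ω_r=1
20(0−ω_c) = −70(1−ω_c)  ⇒  90ω_c = 70  ⇒  ω_c = 7/9
sun–planet: 20·(0−7/9) = −25·(ω_p−ω_c)  ⇒  ω_p−ω_c = −(20/25)·(-7/9) = 28/45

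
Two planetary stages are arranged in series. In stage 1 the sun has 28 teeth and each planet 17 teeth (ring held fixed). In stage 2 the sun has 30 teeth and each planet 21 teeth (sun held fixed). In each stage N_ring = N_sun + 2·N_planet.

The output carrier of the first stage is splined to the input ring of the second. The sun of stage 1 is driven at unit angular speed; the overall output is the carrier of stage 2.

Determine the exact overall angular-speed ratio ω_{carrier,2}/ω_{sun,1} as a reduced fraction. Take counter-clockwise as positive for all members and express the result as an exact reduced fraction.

56/255

Stage 1: N_ring = 28 + 2·17 = 62
Stage 1: 28(ω_s−ω_c) = −62(ω_r−ω_c),  ω_r=0, ω_s=1
Stage 1: 28(1−ω_c) = −62(0−ω_c)  ⇒  90ω_c = 28  ⇒  ω_c = 14/45
  ⇒ ω_c¹/ω_s¹ = 14/45
Stage 2: N_ring = 30 + 2·21 = 72
Stage 2: 30(ω_s−ω_c) = −72(ω_r−ω_c),  ω_s=0, ω_r=1
Stage 2: 30(0−ω_c) = −72(1−ω_c)  ⇒  102ω_c = 72  ⇒  ω_c = 12/17
  ⇒ ω_c²/ω_r² = 12/17
Coupling ω_r² = ω_c¹ ⇒ overall = 14/45 × 12/17 = 56/255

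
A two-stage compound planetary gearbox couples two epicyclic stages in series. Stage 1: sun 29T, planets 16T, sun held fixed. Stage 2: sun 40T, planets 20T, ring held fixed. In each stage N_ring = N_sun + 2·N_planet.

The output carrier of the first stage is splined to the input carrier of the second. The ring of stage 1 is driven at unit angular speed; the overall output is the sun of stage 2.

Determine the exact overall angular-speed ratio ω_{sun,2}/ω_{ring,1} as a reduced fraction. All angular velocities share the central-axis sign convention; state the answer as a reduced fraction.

61/30

Stage 1: N_ring = 29 + 2·16 = 61
Stage 1: 29(ω_s−ω_c) = −61(ω_r−ω_c),  ω_s=0, ω_r=1
Stage 1: 29(0−ω_c) = −61(1−ω_c)  ⇒  90ω_c = 61  ⇒  ω_c = 61/90
  ⇒ ω_c¹/ω_r¹ = 61/90
Stage 2: N_ring = 40 + 2·20 = 80
Stage 2: 40(ω_s−ω_c) = −80(ω_r−ω_c),  ω_r=0, ω_c=1
Stage 2: ω_s = 1 − (80/40)(0−1) = 3
  ⇒ ω_s²/ω_c² = 3
Coupling ω_c² = ω_c¹ ⇒ overall = 61/90 × 3 = 61/30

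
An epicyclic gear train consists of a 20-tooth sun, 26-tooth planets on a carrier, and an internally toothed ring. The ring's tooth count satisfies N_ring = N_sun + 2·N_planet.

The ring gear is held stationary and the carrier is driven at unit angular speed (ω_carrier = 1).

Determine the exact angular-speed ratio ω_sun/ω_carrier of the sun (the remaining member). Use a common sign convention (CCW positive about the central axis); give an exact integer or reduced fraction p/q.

N_ring = 20 + 2·26 = 72
20(ω_s−ω_c) = −72(ω_r−ω_c),  ω_r=0, ω_c=1
ω_s = 1 − (72/20)(0−1) = 23/5
ω_s/ω_c = 23/5

23/5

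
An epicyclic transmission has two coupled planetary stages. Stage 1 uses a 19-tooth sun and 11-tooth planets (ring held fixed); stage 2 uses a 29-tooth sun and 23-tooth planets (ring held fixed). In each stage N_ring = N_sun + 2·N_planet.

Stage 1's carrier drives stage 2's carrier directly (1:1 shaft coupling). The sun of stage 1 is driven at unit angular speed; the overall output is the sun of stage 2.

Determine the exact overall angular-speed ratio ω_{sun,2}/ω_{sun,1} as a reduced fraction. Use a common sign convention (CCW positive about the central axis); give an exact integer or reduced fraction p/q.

Stage 1: N_ring = 19 + 2·11 = 41
Stage 1: 19(ω_s−ω_c) = −41(ω_r−ω_c),  ω_r=0, ω_s=1
Stage 1: 19(1−ω_c) = −41(0−ω_c)  ⇒  60ω_c = 19  ⇒  ω_c = 19/60
  ⇒ ω_c¹/ω_s¹ = 19/60
Stage 2: N_ring = 29 + 2·23 = 75
Stage 2: 29(ω_s−ω_c) = −75(ω_r−ω_c),  ω_r=0, ω_c=1
Stage 2: ω_s = 1 − (75/29)(0−1) = 104/29
  ⇒ ω_s²/ω_c² = 104/29
Coupling ω_c² = ω_c¹ ⇒ overall = 19/60 × 104/29 = 494/435

494/435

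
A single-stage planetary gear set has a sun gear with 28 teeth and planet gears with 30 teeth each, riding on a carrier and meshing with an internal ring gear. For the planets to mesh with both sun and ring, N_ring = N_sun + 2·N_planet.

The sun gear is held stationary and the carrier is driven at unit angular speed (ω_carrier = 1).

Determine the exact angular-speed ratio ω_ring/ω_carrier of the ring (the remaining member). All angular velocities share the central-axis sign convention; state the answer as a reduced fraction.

N_ring = 28 + 2·30 = 88
28(ω_s−ω_c) = −88(ω_r−ω_c),  ω_s=0, ω_c=1
ω_r = 1 − (28/88)(0−1) = 29/22
ω_r/ω_c = 29/22

29/22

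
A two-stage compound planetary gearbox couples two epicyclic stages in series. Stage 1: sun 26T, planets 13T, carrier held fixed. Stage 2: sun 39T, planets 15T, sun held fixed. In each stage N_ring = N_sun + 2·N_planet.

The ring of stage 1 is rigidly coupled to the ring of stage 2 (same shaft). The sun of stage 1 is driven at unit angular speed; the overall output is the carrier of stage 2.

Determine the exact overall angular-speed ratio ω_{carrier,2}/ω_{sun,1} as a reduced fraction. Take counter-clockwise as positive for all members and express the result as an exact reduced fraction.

-23/72

Stage 1: N_ring = 26 + 2·13 = 52
Stage 1: 26(ω_s−ω_c) = −52(ω_r−ω_c),  ω_c=0, ω_s=1
Stage 1: ω_r = 0 − (26/52)(1−0) = -1/2
  ⇒ ω_r¹/ω_s¹ = -1/2
Stage 2: N_ring = 39 + 2·15 = 69
Stage 2: 39(ω_s−ω_c) = −69(ω_r−ω_c),  ω_s=0, ω_r=1
Stage 2: 39(0−ω_c) = −69(1−ω_c)  ⇒  108ω_c = 69  ⇒  ω_c = 23/36
  ⇒ ω_c²/ω_r² = 23/36
Coupling ω_r² = ω_r¹ ⇒ overall = -1/2 × 23/36 = -23/72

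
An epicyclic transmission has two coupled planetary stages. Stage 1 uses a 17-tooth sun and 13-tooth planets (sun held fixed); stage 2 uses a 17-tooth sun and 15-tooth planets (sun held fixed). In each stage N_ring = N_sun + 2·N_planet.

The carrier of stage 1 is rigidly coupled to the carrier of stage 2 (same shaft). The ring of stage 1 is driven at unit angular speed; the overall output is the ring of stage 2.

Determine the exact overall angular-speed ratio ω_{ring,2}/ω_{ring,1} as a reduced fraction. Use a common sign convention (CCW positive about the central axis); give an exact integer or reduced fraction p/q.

Stage 1: N_ring = 17 + 2·13 = 43
Stage 1: 17(ω_s−ω_c) = −43(ω_r−ω_c),  ω_s=0, ω_r=1
Stage 1: 17(0−ω_c) = −43(1−ω_c)  ⇒  60ω_c = 43  ⇒  ω_c = 43/60
  ⇒ ω_c¹/ω_r¹ = 43/60
Stage 2: N_ring = 17 + 2·15 = 47
Stage 2: 17(ω_s−ω_c) = −47(ω_r−ω_c),  ω_s=0, ω_c=1
Stage 2: ω_r = 1 − (17/47)(0−1) = 64/47
  ⇒ ω_r²/ω_c² = 64/47
Coupling ω_c² = ω_c¹ ⇒ overall = 43/60 × 64/47 = 688/705

688/705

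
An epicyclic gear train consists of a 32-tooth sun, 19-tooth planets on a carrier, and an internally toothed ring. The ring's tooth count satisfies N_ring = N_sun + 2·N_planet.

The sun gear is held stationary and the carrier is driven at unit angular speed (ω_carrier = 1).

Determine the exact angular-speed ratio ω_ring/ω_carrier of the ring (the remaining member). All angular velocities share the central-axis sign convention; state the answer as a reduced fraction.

51/35

N_ring = 32 + 2·19 = 70
32(ω_s−ω_c) = −70(ω_r−ω_c),  ω_s=0, ω_c=1
ω_r = 1 − (32/70)(0−1) = 51/35
ω_r/ω_c = 51/35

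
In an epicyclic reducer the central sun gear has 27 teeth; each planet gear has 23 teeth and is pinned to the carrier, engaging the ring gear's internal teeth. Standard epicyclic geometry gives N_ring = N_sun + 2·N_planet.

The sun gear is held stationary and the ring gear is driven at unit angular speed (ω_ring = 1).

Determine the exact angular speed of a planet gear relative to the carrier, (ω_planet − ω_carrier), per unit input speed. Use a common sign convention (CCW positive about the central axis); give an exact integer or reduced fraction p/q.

1971/2300

N_ring = 27 + 2·23 = 73
27(ω_s−ω_c) = −73(ω_r−ω_c),  ω_s=0, ω_r=1
27(0−ω_c) = −73(1−ω_c)  ⇒  100ω_c = 73  ⇒  ω_c = 73/100
sun–planet: 27·(0−73/100) = −23·(ω_p−ω_c)  ⇒  ω_p−ω_c = −(27/23)·(-73/100) = 1971/2300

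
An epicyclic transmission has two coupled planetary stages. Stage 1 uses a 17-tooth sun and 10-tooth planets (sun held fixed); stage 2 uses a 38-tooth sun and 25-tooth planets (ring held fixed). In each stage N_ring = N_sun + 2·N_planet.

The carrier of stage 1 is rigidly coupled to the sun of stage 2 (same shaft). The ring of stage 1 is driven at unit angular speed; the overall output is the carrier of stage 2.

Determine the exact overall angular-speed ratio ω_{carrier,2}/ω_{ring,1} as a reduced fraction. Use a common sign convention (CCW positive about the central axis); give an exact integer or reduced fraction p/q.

Stage 1: N_ring = 17 + 2·10 = 37
Stage 1: 17(ω_s−ω_c) = −37(ω_r−ω_c),  ω_s=0, ω_r=1
Stage 1: 17(0−ω_c) = −37(1−ω_c)  ⇒  54ω_c = 37  ⇒  ω_c = 37/54
  ⇒ ω_c¹/ω_r¹ = 37/54
Stage 2: N_ring = 38 + 2·25 = 88
Stage 2: 38(ω_s−ω_c) = −88(ω_r−ω_c),  ω_r=0, ω_s=1
Stage 2: 38(1−ω_c) = −88(0−ω_c)  ⇒  126ω_c = 38  ⇒  ω_c = 19/63
  ⇒ ω_c²/ω_s² = 19/63
Coupling ω_s² = ω_c¹ ⇒ overall = 37/54 × 19/63 = 703/3402

703/3402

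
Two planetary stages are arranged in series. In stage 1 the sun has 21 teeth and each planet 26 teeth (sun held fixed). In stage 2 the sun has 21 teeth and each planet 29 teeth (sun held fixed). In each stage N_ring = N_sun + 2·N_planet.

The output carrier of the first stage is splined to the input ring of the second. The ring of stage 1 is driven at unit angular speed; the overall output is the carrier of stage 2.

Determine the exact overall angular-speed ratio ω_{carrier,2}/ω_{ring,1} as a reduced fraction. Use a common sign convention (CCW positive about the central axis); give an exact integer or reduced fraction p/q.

Stage 1: N_ring = 21 + 2·26 = 73
Stage 1: 21(ω_s−ω_c) = −73(ω_r−ω_c),  ω_s=0, ω_r=1
Stage 1: 21(0−ω_c) = −73(1−ω_c)  ⇒  94ω_c = 73  ⇒  ω_c = 73/94
  ⇒ ω_c¹/ω_r¹ = 73/94
Stage 2: N_ring = 21 + 2·29 = 79
Stage 2: 21(ω_s−ω_c) = −79(ω_r−ω_c),  ω_s=0, ω_r=1
Stage 2: 21(0−ω_c) = −79(1−ω_c)  ⇒  100ω_c = 79  ⇒  ω_c = 79/100
  ⇒ ω_c²/ω_r² = 79/100
Coupling ω_r² = ω_c¹ ⇒ overall = 73/94 × 79/100 = 5767/9400

5767/9400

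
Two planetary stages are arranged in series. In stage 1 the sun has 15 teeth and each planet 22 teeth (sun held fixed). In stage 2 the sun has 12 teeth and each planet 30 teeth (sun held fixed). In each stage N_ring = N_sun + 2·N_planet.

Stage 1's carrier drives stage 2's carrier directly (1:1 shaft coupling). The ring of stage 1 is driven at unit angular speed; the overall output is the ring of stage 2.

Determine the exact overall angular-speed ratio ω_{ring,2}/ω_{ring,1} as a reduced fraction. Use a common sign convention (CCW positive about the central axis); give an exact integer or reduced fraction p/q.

Stage 1: N_ring = 15 + 2·22 = 59
Stage 1: 15(ω_s−ω_c) = −59(ω_r−ω_c),  ω_s=0, ω_r=1
Stage 1: 15(0−ω_c) = −59(1−ω_c)  ⇒  74ω_c = 59  ⇒  ω_c = 59/74
  ⇒ ω_c¹/ω_r¹ = 59/74
Stage 2: N_ring = 12 + 2·30 = 72
Stage 2: 12(ω_s−ω_c) = −72(ω_r−ω_c),  ω_s=0, ω_c=1
Stage 2: ω_r = 1 − (12/72)(0−1) = 7/6
  ⇒ ω_r²/ω_c² = 7/6
Coupling ω_c² = ω_c¹ ⇒ overall = 59/74 × 7/6 = 413/444

413/444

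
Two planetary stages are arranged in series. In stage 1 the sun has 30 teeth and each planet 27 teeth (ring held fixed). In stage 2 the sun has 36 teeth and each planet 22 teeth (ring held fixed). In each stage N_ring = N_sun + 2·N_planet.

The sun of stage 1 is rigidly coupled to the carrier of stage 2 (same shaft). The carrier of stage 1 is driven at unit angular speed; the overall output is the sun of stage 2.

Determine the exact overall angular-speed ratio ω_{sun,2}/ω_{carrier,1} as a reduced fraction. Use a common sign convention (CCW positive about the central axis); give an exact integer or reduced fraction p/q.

551/45

Stage 1: N_ring = 30 + 2·27 = 84
Stage 1: 30(ω_s−ω_c) = −84(ω_r−ω_c),  ω_r=0, ω_c=1
Stage 1: ω_s = 1 − (84/30)(0−1) = 19/5
  ⇒ ω_s¹/ω_c¹ = 19/5
Stage 2: N_ring = 36 + 2·22 = 80
Stage 2: 36(ω_s−ω_c) = −80(ω_r−ω_c),  ω_r=0, ω_c=1
Stage 2: ω_s = 1 − (80/36)(0−1) = 29/9
  ⇒ ω_s²/ω_c² = 29/9
Coupling ω_c² = ω_s¹ ⇒ overall = 19/5 × 29/9 = 551/45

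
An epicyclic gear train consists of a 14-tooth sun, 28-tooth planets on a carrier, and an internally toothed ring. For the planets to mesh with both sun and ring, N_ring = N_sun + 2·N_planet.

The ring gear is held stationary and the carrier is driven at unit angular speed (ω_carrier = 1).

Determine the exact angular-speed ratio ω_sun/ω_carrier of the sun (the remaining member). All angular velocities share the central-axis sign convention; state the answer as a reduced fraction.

6

N_ring = 14 + 2·28 = 70
14(ω_s−ω_c) = −70(ω_r−ω_c),  ω_r=0, ω_c=1
ω_s = 1 − (70/14)(0−1) = 6
ω_s/ω_c = 6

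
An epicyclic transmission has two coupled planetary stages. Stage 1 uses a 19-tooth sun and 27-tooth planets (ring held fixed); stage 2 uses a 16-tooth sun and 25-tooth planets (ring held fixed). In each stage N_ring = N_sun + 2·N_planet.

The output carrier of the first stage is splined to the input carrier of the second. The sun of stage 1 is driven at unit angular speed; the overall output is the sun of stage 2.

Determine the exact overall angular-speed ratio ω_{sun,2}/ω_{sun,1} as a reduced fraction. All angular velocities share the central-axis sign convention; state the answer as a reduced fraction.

Stage 1: N_ring = 19 + 2·27 = 73
Stage 1: 19(ω_s−ω_c) = −73(ω_r−ω_c),  ω_r=0, ω_s=1
Stage 1: 19(1−ω_c) = −73(0−ω_c)  ⇒  92ω_c = 19  ⇒  ω_c = 19/92
  ⇒ ω_c¹/ω_s¹ = 19/92
Stage 2: N_ring = 16 + 2·25 = 66
Stage 2: 16(ω_s−ω_c) = −66(ω_r−ω_c),  ω_r=0, ω_c=1
Stage 2: ω_s = 1 − (66/16)(0−1) = 41/8
  ⇒ ω_s²/ω_c² = 41/8
Coupling ω_c² = ω_c¹ ⇒ overall = 19/92 × 41/8 = 779/736

779/736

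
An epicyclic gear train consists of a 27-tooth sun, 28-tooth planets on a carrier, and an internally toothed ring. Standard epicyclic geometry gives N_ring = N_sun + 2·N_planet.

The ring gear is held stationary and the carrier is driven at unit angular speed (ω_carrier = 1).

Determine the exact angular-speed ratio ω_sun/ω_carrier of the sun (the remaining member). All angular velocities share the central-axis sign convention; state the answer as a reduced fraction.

110/27

N_ring = 27 + 2·28 = 83
27(ω_s−ω_c) = −83(ω_r−ω_c),  ω_r=0, ω_c=1
ω_s = 1 − (83/27)(0−1) = 110/27
ω_s/ω_c = 110/27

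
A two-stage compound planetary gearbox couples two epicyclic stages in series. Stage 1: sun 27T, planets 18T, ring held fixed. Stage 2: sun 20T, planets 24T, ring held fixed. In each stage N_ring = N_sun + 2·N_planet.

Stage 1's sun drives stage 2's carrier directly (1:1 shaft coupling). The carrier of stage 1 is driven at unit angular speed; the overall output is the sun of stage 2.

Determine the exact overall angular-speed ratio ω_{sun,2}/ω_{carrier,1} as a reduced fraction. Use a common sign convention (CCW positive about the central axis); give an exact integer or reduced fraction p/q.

44/3

Stage 1: N_ring = 27 + 2·18 = 63
Stage 1: 27(ω_s−ω_c) = −63(ω_r−ω_c),  ω_r=0, ω_c=1
Stage 1: ω_s = 1 − (63/27)(0−1) = 10/3
  ⇒ ω_s¹/ω_c¹ = 10/3
Stage 2: N_ring = 20 + 2·24 = 68
Stage 2: 20(ω_s−ω_c) = −68(ω_r−ω_c),  ω_r=0, ω_c=1
Stage 2: ω_s = 1 − (68/20)(0−1) = 22/5
  ⇒ ω_s²/ω_c² = 22/5
Coupling ω_c² = ω_s¹ ⇒ overall = 10/3 × 22/5 = 44/3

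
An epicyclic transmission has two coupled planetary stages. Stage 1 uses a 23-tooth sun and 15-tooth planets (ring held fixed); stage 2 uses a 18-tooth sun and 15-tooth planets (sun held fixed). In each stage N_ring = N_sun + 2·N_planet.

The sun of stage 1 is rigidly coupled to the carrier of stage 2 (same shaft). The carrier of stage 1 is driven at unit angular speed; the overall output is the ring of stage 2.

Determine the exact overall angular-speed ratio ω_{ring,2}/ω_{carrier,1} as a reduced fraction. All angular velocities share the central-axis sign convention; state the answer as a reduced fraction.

Stage 1: N_ring = 23 + 2·15 = 53
Stage 1: 23(ω_s−ω_c) = −53(ω_r−ω_c),  ω_r=0, ω_c=1
Stage 1: ω_s = 1 − (53/23)(0−1) = 76/23
  ⇒ ω_s¹/ω_c¹ = 76/23
Stage 2: N_ring = 18 + 2·15 = 48
Stage 2: 18(ω_s−ω_c) = −48(ω_r−ω_c),  ω_s=0, ω_c=1
Stage 2: ω_r = 1 − (18/48)(0−1) = 11/8
  ⇒ ω_r²/ω_c² = 11/8
Coupling ω_c² = ω_s¹ ⇒ overall = 76/23 × 11/8 = 209/46

209/46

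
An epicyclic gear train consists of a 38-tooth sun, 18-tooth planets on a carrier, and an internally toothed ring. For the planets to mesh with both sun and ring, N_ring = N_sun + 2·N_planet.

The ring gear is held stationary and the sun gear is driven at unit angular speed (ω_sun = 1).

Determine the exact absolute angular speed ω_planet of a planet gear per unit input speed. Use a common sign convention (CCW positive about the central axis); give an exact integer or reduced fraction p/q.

N_ring = 38 + 2·18 = 74
38(ω_s−ω_c) = −74(ω_r−ω_c),  ω_r=0, ω_s=1
38(1−ω_c) = −74(0−ω_c)  ⇒  112ω_c = 38  ⇒  ω_c = 19/56
sun–planet: 38·(1−19/56) = −18·(ω_p−ω_c)  ⇒  ω_p−ω_c = −(38/18)·(37/56) = -703/504
ω_p = 19/56 − 703/504 = -19/18

-19/18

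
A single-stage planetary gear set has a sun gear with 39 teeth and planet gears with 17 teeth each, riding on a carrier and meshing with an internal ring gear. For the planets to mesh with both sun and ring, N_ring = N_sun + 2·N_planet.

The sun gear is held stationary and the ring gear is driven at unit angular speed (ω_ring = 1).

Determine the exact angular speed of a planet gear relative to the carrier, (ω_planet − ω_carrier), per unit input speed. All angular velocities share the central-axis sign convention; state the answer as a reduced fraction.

N_ring = 39 + 2·17 = 73
39(ω_s−ω_c) = −73(ω_r−ω_c),  ω_s=0, ω_r=1
39(0−ω_c) = −73(1−ω_c)  ⇒  112ω_c = 73  ⇒  ω_c = 73/112
sun–planet: 39·(0−73/112) = −17·(ω_p−ω_c)  ⇒  ω_p−ω_c = −(39/17)·(-73/112) = 2847/1904

2847/1904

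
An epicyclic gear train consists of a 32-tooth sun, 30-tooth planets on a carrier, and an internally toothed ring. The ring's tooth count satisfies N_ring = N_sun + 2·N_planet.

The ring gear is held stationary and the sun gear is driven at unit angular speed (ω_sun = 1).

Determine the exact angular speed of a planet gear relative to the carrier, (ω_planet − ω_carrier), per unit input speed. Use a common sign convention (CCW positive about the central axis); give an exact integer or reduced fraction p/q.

-368/465

N_ring = 32 + 2·30 = 92
32(ω_s−ω_c) = −92(ω_r−ω_c),  ω_r=0, ω_s=1
32(1−ω_c) = −92(0−ω_c)  ⇒  124ω_c = 32  ⇒  ω_c = 8/31
sun–planet: 32·(1−8/31) = −30·(ω_p−ω_c)  ⇒  ω_p−ω_c = −(32/30)·(23/31) = -368/465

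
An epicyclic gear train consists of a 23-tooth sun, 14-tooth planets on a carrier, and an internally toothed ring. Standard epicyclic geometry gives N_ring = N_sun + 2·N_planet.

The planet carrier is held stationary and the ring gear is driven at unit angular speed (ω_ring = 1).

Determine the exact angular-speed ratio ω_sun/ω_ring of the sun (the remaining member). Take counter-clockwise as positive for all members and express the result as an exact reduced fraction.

-51/23

N_ring = 23 + 2·14 = 51
23(ω_s−ω_c) = −51(ω_r−ω_c),  ω_c=0, ω_r=1
ω_s = 0 − (51/23)(1−0) = -51/23
ω_s/ω_r = -51/23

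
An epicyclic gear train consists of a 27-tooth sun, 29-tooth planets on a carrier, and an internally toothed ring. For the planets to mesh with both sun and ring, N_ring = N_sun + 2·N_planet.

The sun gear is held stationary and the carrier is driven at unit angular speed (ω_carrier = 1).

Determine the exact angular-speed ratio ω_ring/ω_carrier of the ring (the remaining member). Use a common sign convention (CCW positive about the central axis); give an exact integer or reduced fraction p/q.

112/85

N_ring = 27 + 2·29 = 85
27(ω_s−ω_c) = −85(ω_r−ω_c),  ω_s=0, ω_c=1
ω_r = 1 − (27/85)(0−1) = 112/85
ω_r/ω_c = 112/85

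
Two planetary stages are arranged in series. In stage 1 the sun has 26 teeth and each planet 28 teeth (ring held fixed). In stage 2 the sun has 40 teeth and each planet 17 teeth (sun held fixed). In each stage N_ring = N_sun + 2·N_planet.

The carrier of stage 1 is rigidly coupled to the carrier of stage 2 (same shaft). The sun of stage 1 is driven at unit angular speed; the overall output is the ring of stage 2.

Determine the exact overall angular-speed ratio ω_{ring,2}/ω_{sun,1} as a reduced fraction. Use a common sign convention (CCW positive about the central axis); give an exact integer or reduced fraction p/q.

Stage 1: N_ring = 26 + 2·28 = 82
Stage 1: 26(ω_s−ω_c) = −82(ω_r−ω_c),  ω_r=0, ω_s=1
Stage 1: 26(1−ω_c) = −82(0−ω_c)  ⇒  108ω_c = 26  ⇒  ω_c = 13/54
  ⇒ ω_c¹/ω_s¹ = 13/54
Stage 2: N_ring = 40 + 2·17 = 74
Stage 2: 40(ω_s−ω_c) = −74(ω_r−ω_c),  ω_s=0, ω_c=1
Stage 2: ω_r = 1 − (40/74)(0−1) = 57/37
  ⇒ ω_r²/ω_c² = 57/37
Coupling ω_c² = ω_c¹ ⇒ overall = 13/54 × 57/37 = 247/666

247/666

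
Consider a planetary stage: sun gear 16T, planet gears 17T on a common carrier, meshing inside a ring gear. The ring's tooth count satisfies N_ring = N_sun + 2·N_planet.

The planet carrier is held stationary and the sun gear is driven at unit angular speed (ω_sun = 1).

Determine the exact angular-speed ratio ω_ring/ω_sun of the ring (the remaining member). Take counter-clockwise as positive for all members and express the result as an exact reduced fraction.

N_ring = 16 + 2·17 = 50
16(ω_s−ω_c) = −50(ω_r−ω_c),  ω_c=0, ω_s=1
ω_r = 0 − (16/50)(1−0) = -8/25
ω_r/ω_s = -8/25

-8/25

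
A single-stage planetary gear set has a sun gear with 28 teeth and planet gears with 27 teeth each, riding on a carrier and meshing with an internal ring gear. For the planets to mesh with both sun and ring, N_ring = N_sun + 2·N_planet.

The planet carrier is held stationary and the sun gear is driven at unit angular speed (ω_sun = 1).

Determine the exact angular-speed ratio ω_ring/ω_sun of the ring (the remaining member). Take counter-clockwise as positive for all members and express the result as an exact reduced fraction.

-14/41

N_ring = 28 + 2·27 = 82
28(ω_s−ω_c) = −82(ω_r−ω_c),  ω_c=0, ω_s=1
ω_r = 0 − (28/82)(1−0) = -14/41
ω_r/ω_s = -14/41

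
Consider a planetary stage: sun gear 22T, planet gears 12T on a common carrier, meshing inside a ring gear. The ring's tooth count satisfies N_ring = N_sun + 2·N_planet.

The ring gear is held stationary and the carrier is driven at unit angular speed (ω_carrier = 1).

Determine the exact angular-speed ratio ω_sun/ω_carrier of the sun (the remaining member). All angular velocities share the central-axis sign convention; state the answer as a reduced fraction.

34/11

N_ring = 22 + 2·12 = 46
22(ω_s−ω_c) = −46(ω_r−ω_c),  ω_r=0, ω_c=1
ω_s = 1 − (46/22)(0−1) = 34/11
ω_s/ω_c = 34/11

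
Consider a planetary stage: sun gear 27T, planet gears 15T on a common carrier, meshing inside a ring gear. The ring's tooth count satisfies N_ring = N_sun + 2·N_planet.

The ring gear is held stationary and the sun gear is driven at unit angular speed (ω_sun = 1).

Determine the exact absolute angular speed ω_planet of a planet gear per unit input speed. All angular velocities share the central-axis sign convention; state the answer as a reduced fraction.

N_ring = 27 + 2·15 = 57
27(ω_s−ω_c) = −57(ω_r−ω_c),  ω_r=0, ω_s=1
27(1−ω_c) = −57(0−ω_c)  ⇒  84ω_c = 27  ⇒  ω_c = 9/28
sun–planet: 27·(1−9/28) = −15·(ω_p−ω_c)  ⇒  ω_p−ω_c = −(27/15)·(19/28) = -171/140
ω_p = 9/28 − 171/140 = -9/10

-9/10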